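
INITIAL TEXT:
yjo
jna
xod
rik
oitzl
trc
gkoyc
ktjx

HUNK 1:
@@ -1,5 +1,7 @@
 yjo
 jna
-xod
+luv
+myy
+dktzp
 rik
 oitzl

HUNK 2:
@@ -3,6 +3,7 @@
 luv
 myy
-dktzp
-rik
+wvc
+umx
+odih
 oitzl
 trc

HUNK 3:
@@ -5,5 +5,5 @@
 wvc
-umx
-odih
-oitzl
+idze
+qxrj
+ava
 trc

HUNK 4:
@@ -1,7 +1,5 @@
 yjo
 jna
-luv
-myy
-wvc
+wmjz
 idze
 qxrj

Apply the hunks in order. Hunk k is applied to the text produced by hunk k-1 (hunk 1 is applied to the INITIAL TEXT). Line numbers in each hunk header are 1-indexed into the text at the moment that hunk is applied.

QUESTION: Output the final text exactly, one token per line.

Hunk 1: at line 1 remove [xod] add [luv,myy,dktzp] -> 10 lines: yjo jna luv myy dktzp rik oitzl trc gkoyc ktjx
Hunk 2: at line 3 remove [dktzp,rik] add [wvc,umx,odih] -> 11 lines: yjo jna luv myy wvc umx odih oitzl trc gkoyc ktjx
Hunk 3: at line 5 remove [umx,odih,oitzl] add [idze,qxrj,ava] -> 11 lines: yjo jna luv myy wvc idze qxrj ava trc gkoyc ktjx
Hunk 4: at line 1 remove [luv,myy,wvc] add [wmjz] -> 9 lines: yjo jna wmjz idze qxrj ava trc gkoyc ktjx

Answer: yjo
jna
wmjz
idze
qxrj
ava
trc
gkoyc
ktjx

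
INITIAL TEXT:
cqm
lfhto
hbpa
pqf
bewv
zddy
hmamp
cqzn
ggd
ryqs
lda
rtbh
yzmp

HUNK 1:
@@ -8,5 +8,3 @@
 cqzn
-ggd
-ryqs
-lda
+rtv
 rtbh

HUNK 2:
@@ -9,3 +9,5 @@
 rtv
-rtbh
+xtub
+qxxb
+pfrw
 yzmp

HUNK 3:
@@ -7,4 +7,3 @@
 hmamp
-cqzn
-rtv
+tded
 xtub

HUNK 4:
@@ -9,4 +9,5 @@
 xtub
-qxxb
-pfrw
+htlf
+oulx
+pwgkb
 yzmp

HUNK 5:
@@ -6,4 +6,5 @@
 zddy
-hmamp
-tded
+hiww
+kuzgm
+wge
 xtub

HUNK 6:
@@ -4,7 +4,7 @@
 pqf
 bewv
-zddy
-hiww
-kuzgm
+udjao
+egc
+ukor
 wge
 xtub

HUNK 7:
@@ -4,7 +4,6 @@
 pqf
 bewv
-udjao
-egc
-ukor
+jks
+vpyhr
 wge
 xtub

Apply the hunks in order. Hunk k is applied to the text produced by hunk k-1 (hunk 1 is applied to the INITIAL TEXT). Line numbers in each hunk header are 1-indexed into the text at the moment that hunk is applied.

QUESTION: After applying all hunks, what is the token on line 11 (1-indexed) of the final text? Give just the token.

Hunk 1: at line 8 remove [ggd,ryqs,lda] add [rtv] -> 11 lines: cqm lfhto hbpa pqf bewv zddy hmamp cqzn rtv rtbh yzmp
Hunk 2: at line 9 remove [rtbh] add [xtub,qxxb,pfrw] -> 13 lines: cqm lfhto hbpa pqf bewv zddy hmamp cqzn rtv xtub qxxb pfrw yzmp
Hunk 3: at line 7 remove [cqzn,rtv] add [tded] -> 12 lines: cqm lfhto hbpa pqf bewv zddy hmamp tded xtub qxxb pfrw yzmp
Hunk 4: at line 9 remove [qxxb,pfrw] add [htlf,oulx,pwgkb] -> 13 lines: cqm lfhto hbpa pqf bewv zddy hmamp tded xtub htlf oulx pwgkb yzmp
Hunk 5: at line 6 remove [hmamp,tded] add [hiww,kuzgm,wge] -> 14 lines: cqm lfhto hbpa pqf bewv zddy hiww kuzgm wge xtub htlf oulx pwgkb yzmp
Hunk 6: at line 4 remove [zddy,hiww,kuzgm] add [udjao,egc,ukor] -> 14 lines: cqm lfhto hbpa pqf bewv udjao egc ukor wge xtub htlf oulx pwgkb yzmp
Hunk 7: at line 4 remove [udjao,egc,ukor] add [jks,vpyhr] -> 13 lines: cqm lfhto hbpa pqf bewv jks vpyhr wge xtub htlf oulx pwgkb yzmp
Final line 11: oulx

Answer: oulx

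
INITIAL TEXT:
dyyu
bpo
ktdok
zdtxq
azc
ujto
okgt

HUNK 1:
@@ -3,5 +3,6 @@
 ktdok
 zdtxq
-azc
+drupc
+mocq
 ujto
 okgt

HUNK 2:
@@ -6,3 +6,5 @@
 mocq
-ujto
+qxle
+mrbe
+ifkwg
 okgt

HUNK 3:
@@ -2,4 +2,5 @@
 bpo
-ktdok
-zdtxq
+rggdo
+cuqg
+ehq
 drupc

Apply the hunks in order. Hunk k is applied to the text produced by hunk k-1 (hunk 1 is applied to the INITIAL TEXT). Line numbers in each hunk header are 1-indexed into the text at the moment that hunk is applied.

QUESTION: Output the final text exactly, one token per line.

Hunk 1: at line 3 remove [azc] add [drupc,mocq] -> 8 lines: dyyu bpo ktdok zdtxq drupc mocq ujto okgt
Hunk 2: at line 6 remove [ujto] add [qxle,mrbe,ifkwg] -> 10 lines: dyyu bpo ktdok zdtxq drupc mocq qxle mrbe ifkwg okgt
Hunk 3: at line 2 remove [ktdok,zdtxq] add [rggdo,cuqg,ehq] -> 11 lines: dyyu bpo rggdo cuqg ehq drupc mocq qxle mrbe ifkwg okgt

Answer: dyyu
bpo
rggdo
cuqg
ehq
drupc
mocq
qxle
mrbe
ifkwg
okgt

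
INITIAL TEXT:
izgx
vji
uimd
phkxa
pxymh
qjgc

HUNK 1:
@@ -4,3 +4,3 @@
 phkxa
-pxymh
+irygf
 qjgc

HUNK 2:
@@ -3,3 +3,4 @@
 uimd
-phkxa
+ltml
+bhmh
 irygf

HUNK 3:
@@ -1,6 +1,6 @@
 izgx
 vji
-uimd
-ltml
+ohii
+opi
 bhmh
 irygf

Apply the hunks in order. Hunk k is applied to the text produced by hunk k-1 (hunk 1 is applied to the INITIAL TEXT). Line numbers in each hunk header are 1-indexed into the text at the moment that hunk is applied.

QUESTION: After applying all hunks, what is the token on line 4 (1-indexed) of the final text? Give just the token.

Hunk 1: at line 4 remove [pxymh] add [irygf] -> 6 lines: izgx vji uimd phkxa irygf qjgc
Hunk 2: at line 3 remove [phkxa] add [ltml,bhmh] -> 7 lines: izgx vji uimd ltml bhmh irygf qjgc
Hunk 3: at line 1 remove [uimd,ltml] add [ohii,opi] -> 7 lines: izgx vji ohii opi bhmh irygf qjgc
Final line 4: opi

Answer: opi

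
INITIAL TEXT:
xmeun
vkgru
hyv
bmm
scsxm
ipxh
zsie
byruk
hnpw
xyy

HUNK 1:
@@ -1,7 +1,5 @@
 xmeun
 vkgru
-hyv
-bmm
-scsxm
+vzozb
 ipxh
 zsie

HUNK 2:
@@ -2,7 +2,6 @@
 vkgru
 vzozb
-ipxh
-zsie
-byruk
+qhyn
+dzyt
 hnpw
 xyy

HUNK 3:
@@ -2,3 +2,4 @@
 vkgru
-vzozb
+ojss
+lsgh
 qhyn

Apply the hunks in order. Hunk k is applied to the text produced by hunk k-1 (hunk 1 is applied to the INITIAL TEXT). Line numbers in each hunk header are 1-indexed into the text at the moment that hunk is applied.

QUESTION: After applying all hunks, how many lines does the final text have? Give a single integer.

Answer: 8

Derivation:
Hunk 1: at line 1 remove [hyv,bmm,scsxm] add [vzozb] -> 8 lines: xmeun vkgru vzozb ipxh zsie byruk hnpw xyy
Hunk 2: at line 2 remove [ipxh,zsie,byruk] add [qhyn,dzyt] -> 7 lines: xmeun vkgru vzozb qhyn dzyt hnpw xyy
Hunk 3: at line 2 remove [vzozb] add [ojss,lsgh] -> 8 lines: xmeun vkgru ojss lsgh qhyn dzyt hnpw xyy
Final line count: 8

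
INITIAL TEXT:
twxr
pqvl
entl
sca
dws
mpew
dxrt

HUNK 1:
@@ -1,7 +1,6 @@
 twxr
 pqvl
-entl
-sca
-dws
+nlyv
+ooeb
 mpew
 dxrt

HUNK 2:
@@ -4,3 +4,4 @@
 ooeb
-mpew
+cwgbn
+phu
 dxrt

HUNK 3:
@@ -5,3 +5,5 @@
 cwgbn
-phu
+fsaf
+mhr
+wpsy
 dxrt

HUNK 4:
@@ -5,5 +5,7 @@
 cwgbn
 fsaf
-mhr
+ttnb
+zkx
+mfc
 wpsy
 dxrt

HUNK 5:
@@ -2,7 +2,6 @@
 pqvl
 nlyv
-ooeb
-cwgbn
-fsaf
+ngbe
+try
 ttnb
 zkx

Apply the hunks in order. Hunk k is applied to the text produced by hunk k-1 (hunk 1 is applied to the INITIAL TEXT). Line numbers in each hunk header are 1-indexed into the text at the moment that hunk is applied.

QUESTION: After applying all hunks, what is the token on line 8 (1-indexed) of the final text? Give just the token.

Answer: mfc

Derivation:
Hunk 1: at line 1 remove [entl,sca,dws] add [nlyv,ooeb] -> 6 lines: twxr pqvl nlyv ooeb mpew dxrt
Hunk 2: at line 4 remove [mpew] add [cwgbn,phu] -> 7 lines: twxr pqvl nlyv ooeb cwgbn phu dxrt
Hunk 3: at line 5 remove [phu] add [fsaf,mhr,wpsy] -> 9 lines: twxr pqvl nlyv ooeb cwgbn fsaf mhr wpsy dxrt
Hunk 4: at line 5 remove [mhr] add [ttnb,zkx,mfc] -> 11 lines: twxr pqvl nlyv ooeb cwgbn fsaf ttnb zkx mfc wpsy dxrt
Hunk 5: at line 2 remove [ooeb,cwgbn,fsaf] add [ngbe,try] -> 10 lines: twxr pqvl nlyv ngbe try ttnb zkx mfc wpsy dxrt
Final line 8: mfc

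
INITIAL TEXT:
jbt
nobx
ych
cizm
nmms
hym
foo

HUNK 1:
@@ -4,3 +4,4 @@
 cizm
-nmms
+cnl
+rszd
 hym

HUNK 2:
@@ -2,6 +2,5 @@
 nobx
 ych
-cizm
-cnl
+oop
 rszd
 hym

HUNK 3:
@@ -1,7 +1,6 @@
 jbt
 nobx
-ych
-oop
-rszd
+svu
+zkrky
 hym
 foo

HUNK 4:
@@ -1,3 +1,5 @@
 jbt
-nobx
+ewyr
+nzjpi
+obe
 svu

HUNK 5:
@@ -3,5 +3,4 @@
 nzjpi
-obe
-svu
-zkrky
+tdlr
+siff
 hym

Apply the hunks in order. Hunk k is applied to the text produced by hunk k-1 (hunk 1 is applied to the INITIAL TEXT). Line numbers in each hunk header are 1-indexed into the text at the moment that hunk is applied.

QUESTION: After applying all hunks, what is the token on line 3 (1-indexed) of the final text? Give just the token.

Hunk 1: at line 4 remove [nmms] add [cnl,rszd] -> 8 lines: jbt nobx ych cizm cnl rszd hym foo
Hunk 2: at line 2 remove [cizm,cnl] add [oop] -> 7 lines: jbt nobx ych oop rszd hym foo
Hunk 3: at line 1 remove [ych,oop,rszd] add [svu,zkrky] -> 6 lines: jbt nobx svu zkrky hym foo
Hunk 4: at line 1 remove [nobx] add [ewyr,nzjpi,obe] -> 8 lines: jbt ewyr nzjpi obe svu zkrky hym foo
Hunk 5: at line 3 remove [obe,svu,zkrky] add [tdlr,siff] -> 7 lines: jbt ewyr nzjpi tdlr siff hym foo
Final line 3: nzjpi

Answer: nzjpi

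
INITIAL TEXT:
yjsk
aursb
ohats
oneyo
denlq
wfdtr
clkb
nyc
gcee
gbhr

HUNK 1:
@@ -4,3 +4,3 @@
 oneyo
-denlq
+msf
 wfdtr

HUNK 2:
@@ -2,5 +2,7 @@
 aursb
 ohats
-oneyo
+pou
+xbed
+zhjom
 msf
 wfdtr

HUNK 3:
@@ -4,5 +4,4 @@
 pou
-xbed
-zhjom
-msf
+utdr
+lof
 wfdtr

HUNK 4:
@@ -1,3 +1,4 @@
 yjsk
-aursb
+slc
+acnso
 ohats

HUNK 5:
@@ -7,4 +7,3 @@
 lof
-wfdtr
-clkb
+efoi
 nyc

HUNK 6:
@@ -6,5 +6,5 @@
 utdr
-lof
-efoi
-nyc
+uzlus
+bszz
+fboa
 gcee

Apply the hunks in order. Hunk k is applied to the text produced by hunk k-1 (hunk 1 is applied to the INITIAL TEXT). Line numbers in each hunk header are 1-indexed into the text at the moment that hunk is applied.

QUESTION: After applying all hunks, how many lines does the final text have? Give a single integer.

Answer: 11

Derivation:
Hunk 1: at line 4 remove [denlq] add [msf] -> 10 lines: yjsk aursb ohats oneyo msf wfdtr clkb nyc gcee gbhr
Hunk 2: at line 2 remove [oneyo] add [pou,xbed,zhjom] -> 12 lines: yjsk aursb ohats pou xbed zhjom msf wfdtr clkb nyc gcee gbhr
Hunk 3: at line 4 remove [xbed,zhjom,msf] add [utdr,lof] -> 11 lines: yjsk aursb ohats pou utdr lof wfdtr clkb nyc gcee gbhr
Hunk 4: at line 1 remove [aursb] add [slc,acnso] -> 12 lines: yjsk slc acnso ohats pou utdr lof wfdtr clkb nyc gcee gbhr
Hunk 5: at line 7 remove [wfdtr,clkb] add [efoi] -> 11 lines: yjsk slc acnso ohats pou utdr lof efoi nyc gcee gbhr
Hunk 6: at line 6 remove [lof,efoi,nyc] add [uzlus,bszz,fboa] -> 11 lines: yjsk slc acnso ohats pou utdr uzlus bszz fboa gcee gbhr
Final line count: 11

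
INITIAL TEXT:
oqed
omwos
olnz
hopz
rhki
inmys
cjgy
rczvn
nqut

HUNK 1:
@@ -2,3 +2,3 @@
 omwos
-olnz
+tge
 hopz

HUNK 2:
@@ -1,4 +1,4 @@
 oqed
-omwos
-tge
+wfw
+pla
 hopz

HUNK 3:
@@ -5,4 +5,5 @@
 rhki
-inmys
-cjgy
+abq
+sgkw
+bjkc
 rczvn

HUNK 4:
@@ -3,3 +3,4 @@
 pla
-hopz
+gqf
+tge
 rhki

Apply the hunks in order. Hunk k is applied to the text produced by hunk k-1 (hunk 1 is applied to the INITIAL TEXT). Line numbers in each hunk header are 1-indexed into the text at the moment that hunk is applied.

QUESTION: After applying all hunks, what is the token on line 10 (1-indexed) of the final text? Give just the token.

Hunk 1: at line 2 remove [olnz] add [tge] -> 9 lines: oqed omwos tge hopz rhki inmys cjgy rczvn nqut
Hunk 2: at line 1 remove [omwos,tge] add [wfw,pla] -> 9 lines: oqed wfw pla hopz rhki inmys cjgy rczvn nqut
Hunk 3: at line 5 remove [inmys,cjgy] add [abq,sgkw,bjkc] -> 10 lines: oqed wfw pla hopz rhki abq sgkw bjkc rczvn nqut
Hunk 4: at line 3 remove [hopz] add [gqf,tge] -> 11 lines: oqed wfw pla gqf tge rhki abq sgkw bjkc rczvn nqut
Final line 10: rczvn

Answer: rczvn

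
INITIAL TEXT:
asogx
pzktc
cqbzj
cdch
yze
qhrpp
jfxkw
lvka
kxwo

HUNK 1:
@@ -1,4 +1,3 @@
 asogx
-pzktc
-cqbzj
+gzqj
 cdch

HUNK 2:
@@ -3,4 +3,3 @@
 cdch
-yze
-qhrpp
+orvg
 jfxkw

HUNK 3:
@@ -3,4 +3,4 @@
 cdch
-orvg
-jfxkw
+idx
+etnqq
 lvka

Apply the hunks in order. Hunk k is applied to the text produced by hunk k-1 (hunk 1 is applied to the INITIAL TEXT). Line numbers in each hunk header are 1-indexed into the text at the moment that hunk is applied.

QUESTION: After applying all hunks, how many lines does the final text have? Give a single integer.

Answer: 7

Derivation:
Hunk 1: at line 1 remove [pzktc,cqbzj] add [gzqj] -> 8 lines: asogx gzqj cdch yze qhrpp jfxkw lvka kxwo
Hunk 2: at line 3 remove [yze,qhrpp] add [orvg] -> 7 lines: asogx gzqj cdch orvg jfxkw lvka kxwo
Hunk 3: at line 3 remove [orvg,jfxkw] add [idx,etnqq] -> 7 lines: asogx gzqj cdch idx etnqq lvka kxwo
Final line count: 7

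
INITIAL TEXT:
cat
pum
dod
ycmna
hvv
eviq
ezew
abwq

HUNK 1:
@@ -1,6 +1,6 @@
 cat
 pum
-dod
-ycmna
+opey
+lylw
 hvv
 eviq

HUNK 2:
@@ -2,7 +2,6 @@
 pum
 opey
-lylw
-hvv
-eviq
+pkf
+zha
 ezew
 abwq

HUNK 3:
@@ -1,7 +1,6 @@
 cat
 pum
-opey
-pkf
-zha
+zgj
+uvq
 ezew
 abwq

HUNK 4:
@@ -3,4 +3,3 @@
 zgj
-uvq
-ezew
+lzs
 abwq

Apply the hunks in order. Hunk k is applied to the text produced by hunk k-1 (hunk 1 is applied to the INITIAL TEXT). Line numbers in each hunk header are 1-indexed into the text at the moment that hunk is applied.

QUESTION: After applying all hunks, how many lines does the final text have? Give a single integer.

Hunk 1: at line 1 remove [dod,ycmna] add [opey,lylw] -> 8 lines: cat pum opey lylw hvv eviq ezew abwq
Hunk 2: at line 2 remove [lylw,hvv,eviq] add [pkf,zha] -> 7 lines: cat pum opey pkf zha ezew abwq
Hunk 3: at line 1 remove [opey,pkf,zha] add [zgj,uvq] -> 6 lines: cat pum zgj uvq ezew abwq
Hunk 4: at line 3 remove [uvq,ezew] add [lzs] -> 5 lines: cat pum zgj lzs abwq
Final line count: 5

Answer: 5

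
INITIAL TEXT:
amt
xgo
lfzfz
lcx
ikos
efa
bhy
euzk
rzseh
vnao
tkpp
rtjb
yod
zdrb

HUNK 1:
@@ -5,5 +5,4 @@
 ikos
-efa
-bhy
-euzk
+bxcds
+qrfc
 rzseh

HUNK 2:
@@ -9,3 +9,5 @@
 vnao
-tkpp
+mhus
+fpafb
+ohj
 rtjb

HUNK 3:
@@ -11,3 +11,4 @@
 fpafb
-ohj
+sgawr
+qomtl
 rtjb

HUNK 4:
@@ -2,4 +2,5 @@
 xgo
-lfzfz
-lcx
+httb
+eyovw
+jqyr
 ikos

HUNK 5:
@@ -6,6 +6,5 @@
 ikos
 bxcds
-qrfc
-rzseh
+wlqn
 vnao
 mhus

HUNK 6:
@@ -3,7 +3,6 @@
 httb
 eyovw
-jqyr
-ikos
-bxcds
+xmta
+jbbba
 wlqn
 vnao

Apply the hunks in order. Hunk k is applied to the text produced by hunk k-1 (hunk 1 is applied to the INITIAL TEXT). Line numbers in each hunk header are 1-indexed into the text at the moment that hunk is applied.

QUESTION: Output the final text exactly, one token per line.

Hunk 1: at line 5 remove [efa,bhy,euzk] add [bxcds,qrfc] -> 13 lines: amt xgo lfzfz lcx ikos bxcds qrfc rzseh vnao tkpp rtjb yod zdrb
Hunk 2: at line 9 remove [tkpp] add [mhus,fpafb,ohj] -> 15 lines: amt xgo lfzfz lcx ikos bxcds qrfc rzseh vnao mhus fpafb ohj rtjb yod zdrb
Hunk 3: at line 11 remove [ohj] add [sgawr,qomtl] -> 16 lines: amt xgo lfzfz lcx ikos bxcds qrfc rzseh vnao mhus fpafb sgawr qomtl rtjb yod zdrb
Hunk 4: at line 2 remove [lfzfz,lcx] add [httb,eyovw,jqyr] -> 17 lines: amt xgo httb eyovw jqyr ikos bxcds qrfc rzseh vnao mhus fpafb sgawr qomtl rtjb yod zdrb
Hunk 5: at line 6 remove [qrfc,rzseh] add [wlqn] -> 16 lines: amt xgo httb eyovw jqyr ikos bxcds wlqn vnao mhus fpafb sgawr qomtl rtjb yod zdrb
Hunk 6: at line 3 remove [jqyr,ikos,bxcds] add [xmta,jbbba] -> 15 lines: amt xgo httb eyovw xmta jbbba wlqn vnao mhus fpafb sgawr qomtl rtjb yod zdrb

Answer: amt
xgo
httb
eyovw
xmta
jbbba
wlqn
vnao
mhus
fpafb
sgawr
qomtl
rtjb
yod
zdrb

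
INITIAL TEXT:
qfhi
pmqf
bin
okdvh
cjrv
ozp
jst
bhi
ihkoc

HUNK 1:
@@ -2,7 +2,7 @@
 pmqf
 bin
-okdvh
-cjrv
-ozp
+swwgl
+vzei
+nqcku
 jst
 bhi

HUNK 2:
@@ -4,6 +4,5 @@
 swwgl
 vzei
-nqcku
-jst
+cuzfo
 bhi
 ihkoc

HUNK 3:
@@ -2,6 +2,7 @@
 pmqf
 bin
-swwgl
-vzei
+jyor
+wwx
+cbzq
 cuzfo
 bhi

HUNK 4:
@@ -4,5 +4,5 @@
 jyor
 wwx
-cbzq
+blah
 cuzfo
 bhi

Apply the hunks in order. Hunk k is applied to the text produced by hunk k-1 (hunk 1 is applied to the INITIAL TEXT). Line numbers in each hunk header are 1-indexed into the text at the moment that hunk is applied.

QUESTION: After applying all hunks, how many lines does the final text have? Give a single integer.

Answer: 9

Derivation:
Hunk 1: at line 2 remove [okdvh,cjrv,ozp] add [swwgl,vzei,nqcku] -> 9 lines: qfhi pmqf bin swwgl vzei nqcku jst bhi ihkoc
Hunk 2: at line 4 remove [nqcku,jst] add [cuzfo] -> 8 lines: qfhi pmqf bin swwgl vzei cuzfo bhi ihkoc
Hunk 3: at line 2 remove [swwgl,vzei] add [jyor,wwx,cbzq] -> 9 lines: qfhi pmqf bin jyor wwx cbzq cuzfo bhi ihkoc
Hunk 4: at line 4 remove [cbzq] add [blah] -> 9 lines: qfhi pmqf bin jyor wwx blah cuzfo bhi ihkoc
Final line count: 9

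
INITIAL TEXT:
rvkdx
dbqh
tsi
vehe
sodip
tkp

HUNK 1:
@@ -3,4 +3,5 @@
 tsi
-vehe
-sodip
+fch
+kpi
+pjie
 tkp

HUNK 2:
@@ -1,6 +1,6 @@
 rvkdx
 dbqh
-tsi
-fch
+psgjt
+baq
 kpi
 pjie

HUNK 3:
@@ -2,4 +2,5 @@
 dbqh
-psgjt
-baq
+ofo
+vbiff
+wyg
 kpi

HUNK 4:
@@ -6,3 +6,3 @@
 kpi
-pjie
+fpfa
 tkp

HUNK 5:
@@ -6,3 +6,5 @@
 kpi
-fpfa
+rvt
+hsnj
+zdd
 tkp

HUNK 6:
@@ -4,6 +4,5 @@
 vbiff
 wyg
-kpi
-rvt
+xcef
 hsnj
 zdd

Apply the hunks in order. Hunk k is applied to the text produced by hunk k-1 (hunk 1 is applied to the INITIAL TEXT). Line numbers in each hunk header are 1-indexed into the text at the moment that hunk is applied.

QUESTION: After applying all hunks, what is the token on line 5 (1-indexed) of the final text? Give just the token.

Hunk 1: at line 3 remove [vehe,sodip] add [fch,kpi,pjie] -> 7 lines: rvkdx dbqh tsi fch kpi pjie tkp
Hunk 2: at line 1 remove [tsi,fch] add [psgjt,baq] -> 7 lines: rvkdx dbqh psgjt baq kpi pjie tkp
Hunk 3: at line 2 remove [psgjt,baq] add [ofo,vbiff,wyg] -> 8 lines: rvkdx dbqh ofo vbiff wyg kpi pjie tkp
Hunk 4: at line 6 remove [pjie] add [fpfa] -> 8 lines: rvkdx dbqh ofo vbiff wyg kpi fpfa tkp
Hunk 5: at line 6 remove [fpfa] add [rvt,hsnj,zdd] -> 10 lines: rvkdx dbqh ofo vbiff wyg kpi rvt hsnj zdd tkp
Hunk 6: at line 4 remove [kpi,rvt] add [xcef] -> 9 lines: rvkdx dbqh ofo vbiff wyg xcef hsnj zdd tkp
Final line 5: wyg

Answer: wyg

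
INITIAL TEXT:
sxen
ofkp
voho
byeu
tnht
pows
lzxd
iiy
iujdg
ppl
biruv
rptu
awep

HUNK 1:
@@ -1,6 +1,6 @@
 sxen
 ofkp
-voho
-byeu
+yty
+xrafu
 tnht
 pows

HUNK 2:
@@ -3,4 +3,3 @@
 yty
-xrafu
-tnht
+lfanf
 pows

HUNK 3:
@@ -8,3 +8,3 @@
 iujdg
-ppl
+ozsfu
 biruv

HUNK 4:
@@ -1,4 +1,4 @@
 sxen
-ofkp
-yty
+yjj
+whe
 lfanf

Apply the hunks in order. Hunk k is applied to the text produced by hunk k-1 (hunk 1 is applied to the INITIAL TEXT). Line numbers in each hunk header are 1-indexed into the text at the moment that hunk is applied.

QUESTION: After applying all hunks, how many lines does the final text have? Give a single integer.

Answer: 12

Derivation:
Hunk 1: at line 1 remove [voho,byeu] add [yty,xrafu] -> 13 lines: sxen ofkp yty xrafu tnht pows lzxd iiy iujdg ppl biruv rptu awep
Hunk 2: at line 3 remove [xrafu,tnht] add [lfanf] -> 12 lines: sxen ofkp yty lfanf pows lzxd iiy iujdg ppl biruv rptu awep
Hunk 3: at line 8 remove [ppl] add [ozsfu] -> 12 lines: sxen ofkp yty lfanf pows lzxd iiy iujdg ozsfu biruv rptu awep
Hunk 4: at line 1 remove [ofkp,yty] add [yjj,whe] -> 12 lines: sxen yjj whe lfanf pows lzxd iiy iujdg ozsfu biruv rptu awep
Final line count: 12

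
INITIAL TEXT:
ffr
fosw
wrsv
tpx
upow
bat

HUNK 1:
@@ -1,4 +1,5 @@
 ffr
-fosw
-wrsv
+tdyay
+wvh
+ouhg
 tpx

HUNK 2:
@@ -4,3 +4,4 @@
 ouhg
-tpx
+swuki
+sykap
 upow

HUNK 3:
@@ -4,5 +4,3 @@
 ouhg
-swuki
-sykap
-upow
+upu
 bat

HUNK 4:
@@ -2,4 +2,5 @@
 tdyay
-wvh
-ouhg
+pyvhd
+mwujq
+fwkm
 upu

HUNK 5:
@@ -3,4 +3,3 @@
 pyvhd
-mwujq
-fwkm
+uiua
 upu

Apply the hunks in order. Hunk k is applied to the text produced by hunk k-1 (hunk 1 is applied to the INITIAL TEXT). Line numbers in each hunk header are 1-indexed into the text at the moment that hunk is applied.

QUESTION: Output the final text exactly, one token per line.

Answer: ffr
tdyay
pyvhd
uiua
upu
bat

Derivation:
Hunk 1: at line 1 remove [fosw,wrsv] add [tdyay,wvh,ouhg] -> 7 lines: ffr tdyay wvh ouhg tpx upow bat
Hunk 2: at line 4 remove [tpx] add [swuki,sykap] -> 8 lines: ffr tdyay wvh ouhg swuki sykap upow bat
Hunk 3: at line 4 remove [swuki,sykap,upow] add [upu] -> 6 lines: ffr tdyay wvh ouhg upu bat
Hunk 4: at line 2 remove [wvh,ouhg] add [pyvhd,mwujq,fwkm] -> 7 lines: ffr tdyay pyvhd mwujq fwkm upu bat
Hunk 5: at line 3 remove [mwujq,fwkm] add [uiua] -> 6 lines: ffr tdyay pyvhd uiua upu bat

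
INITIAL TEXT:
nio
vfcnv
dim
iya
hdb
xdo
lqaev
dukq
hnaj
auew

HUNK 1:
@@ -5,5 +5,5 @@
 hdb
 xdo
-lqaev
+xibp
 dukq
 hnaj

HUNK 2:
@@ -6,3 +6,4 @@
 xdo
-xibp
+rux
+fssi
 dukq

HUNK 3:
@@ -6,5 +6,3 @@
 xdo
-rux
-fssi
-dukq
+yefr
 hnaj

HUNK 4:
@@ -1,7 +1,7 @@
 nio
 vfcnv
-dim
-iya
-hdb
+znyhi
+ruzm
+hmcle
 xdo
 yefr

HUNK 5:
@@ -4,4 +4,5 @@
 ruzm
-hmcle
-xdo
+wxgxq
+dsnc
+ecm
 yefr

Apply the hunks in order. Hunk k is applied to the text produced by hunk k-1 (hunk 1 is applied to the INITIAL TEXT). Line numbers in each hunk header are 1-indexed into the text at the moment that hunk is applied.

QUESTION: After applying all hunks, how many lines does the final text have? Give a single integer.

Hunk 1: at line 5 remove [lqaev] add [xibp] -> 10 lines: nio vfcnv dim iya hdb xdo xibp dukq hnaj auew
Hunk 2: at line 6 remove [xibp] add [rux,fssi] -> 11 lines: nio vfcnv dim iya hdb xdo rux fssi dukq hnaj auew
Hunk 3: at line 6 remove [rux,fssi,dukq] add [yefr] -> 9 lines: nio vfcnv dim iya hdb xdo yefr hnaj auew
Hunk 4: at line 1 remove [dim,iya,hdb] add [znyhi,ruzm,hmcle] -> 9 lines: nio vfcnv znyhi ruzm hmcle xdo yefr hnaj auew
Hunk 5: at line 4 remove [hmcle,xdo] add [wxgxq,dsnc,ecm] -> 10 lines: nio vfcnv znyhi ruzm wxgxq dsnc ecm yefr hnaj auew
Final line count: 10

Answer: 10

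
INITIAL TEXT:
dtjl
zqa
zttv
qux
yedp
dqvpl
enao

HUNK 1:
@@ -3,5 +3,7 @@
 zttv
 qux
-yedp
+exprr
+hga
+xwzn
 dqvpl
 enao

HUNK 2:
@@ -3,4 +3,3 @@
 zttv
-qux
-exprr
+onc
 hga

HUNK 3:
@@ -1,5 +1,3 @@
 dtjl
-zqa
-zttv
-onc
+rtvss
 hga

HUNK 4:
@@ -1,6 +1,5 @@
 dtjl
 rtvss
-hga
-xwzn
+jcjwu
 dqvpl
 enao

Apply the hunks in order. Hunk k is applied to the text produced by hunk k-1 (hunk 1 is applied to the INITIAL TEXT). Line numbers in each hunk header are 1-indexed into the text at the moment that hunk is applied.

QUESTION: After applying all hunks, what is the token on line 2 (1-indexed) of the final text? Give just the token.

Answer: rtvss

Derivation:
Hunk 1: at line 3 remove [yedp] add [exprr,hga,xwzn] -> 9 lines: dtjl zqa zttv qux exprr hga xwzn dqvpl enao
Hunk 2: at line 3 remove [qux,exprr] add [onc] -> 8 lines: dtjl zqa zttv onc hga xwzn dqvpl enao
Hunk 3: at line 1 remove [zqa,zttv,onc] add [rtvss] -> 6 lines: dtjl rtvss hga xwzn dqvpl enao
Hunk 4: at line 1 remove [hga,xwzn] add [jcjwu] -> 5 lines: dtjl rtvss jcjwu dqvpl enao
Final line 2: rtvss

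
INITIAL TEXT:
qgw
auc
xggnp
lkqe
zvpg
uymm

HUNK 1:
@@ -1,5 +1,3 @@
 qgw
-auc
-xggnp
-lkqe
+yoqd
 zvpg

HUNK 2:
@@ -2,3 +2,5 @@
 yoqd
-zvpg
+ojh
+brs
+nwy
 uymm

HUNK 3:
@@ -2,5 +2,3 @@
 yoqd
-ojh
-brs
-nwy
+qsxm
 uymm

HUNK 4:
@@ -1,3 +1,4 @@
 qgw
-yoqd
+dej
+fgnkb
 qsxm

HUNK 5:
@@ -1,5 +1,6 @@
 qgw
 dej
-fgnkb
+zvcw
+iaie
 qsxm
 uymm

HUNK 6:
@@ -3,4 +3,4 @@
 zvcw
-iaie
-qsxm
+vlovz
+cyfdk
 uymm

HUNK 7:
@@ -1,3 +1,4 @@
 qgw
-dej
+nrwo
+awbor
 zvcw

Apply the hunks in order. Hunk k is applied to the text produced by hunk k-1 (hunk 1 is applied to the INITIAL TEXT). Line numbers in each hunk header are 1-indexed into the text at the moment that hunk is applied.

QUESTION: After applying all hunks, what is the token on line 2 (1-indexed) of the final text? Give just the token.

Hunk 1: at line 1 remove [auc,xggnp,lkqe] add [yoqd] -> 4 lines: qgw yoqd zvpg uymm
Hunk 2: at line 2 remove [zvpg] add [ojh,brs,nwy] -> 6 lines: qgw yoqd ojh brs nwy uymm
Hunk 3: at line 2 remove [ojh,brs,nwy] add [qsxm] -> 4 lines: qgw yoqd qsxm uymm
Hunk 4: at line 1 remove [yoqd] add [dej,fgnkb] -> 5 lines: qgw dej fgnkb qsxm uymm
Hunk 5: at line 1 remove [fgnkb] add [zvcw,iaie] -> 6 lines: qgw dej zvcw iaie qsxm uymm
Hunk 6: at line 3 remove [iaie,qsxm] add [vlovz,cyfdk] -> 6 lines: qgw dej zvcw vlovz cyfdk uymm
Hunk 7: at line 1 remove [dej] add [nrwo,awbor] -> 7 lines: qgw nrwo awbor zvcw vlovz cyfdk uymm
Final line 2: nrwo

Answer: nrwo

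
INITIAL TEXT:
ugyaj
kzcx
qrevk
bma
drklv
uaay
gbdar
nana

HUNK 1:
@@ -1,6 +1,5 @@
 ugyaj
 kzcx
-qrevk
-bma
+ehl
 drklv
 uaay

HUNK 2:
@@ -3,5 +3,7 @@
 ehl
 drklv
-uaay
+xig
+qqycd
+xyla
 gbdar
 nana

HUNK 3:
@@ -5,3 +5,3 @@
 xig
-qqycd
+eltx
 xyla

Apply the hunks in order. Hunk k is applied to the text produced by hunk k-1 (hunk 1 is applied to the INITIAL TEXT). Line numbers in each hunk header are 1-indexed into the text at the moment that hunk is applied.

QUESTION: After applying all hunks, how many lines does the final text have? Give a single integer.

Hunk 1: at line 1 remove [qrevk,bma] add [ehl] -> 7 lines: ugyaj kzcx ehl drklv uaay gbdar nana
Hunk 2: at line 3 remove [uaay] add [xig,qqycd,xyla] -> 9 lines: ugyaj kzcx ehl drklv xig qqycd xyla gbdar nana
Hunk 3: at line 5 remove [qqycd] add [eltx] -> 9 lines: ugyaj kzcx ehl drklv xig eltx xyla gbdar nana
Final line count: 9

Answer: 9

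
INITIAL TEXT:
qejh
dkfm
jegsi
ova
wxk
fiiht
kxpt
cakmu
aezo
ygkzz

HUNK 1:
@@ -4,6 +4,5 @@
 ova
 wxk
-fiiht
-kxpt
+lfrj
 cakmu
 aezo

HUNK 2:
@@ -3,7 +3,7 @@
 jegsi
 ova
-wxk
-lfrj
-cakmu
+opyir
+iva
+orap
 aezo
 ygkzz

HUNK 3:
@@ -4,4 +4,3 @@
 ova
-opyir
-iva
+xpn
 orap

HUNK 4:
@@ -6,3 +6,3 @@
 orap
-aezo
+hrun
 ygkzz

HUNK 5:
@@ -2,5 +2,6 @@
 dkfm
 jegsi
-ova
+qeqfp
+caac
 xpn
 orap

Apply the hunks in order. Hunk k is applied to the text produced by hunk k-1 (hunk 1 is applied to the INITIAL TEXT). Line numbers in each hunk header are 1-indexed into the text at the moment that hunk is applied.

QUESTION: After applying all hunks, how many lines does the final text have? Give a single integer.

Hunk 1: at line 4 remove [fiiht,kxpt] add [lfrj] -> 9 lines: qejh dkfm jegsi ova wxk lfrj cakmu aezo ygkzz
Hunk 2: at line 3 remove [wxk,lfrj,cakmu] add [opyir,iva,orap] -> 9 lines: qejh dkfm jegsi ova opyir iva orap aezo ygkzz
Hunk 3: at line 4 remove [opyir,iva] add [xpn] -> 8 lines: qejh dkfm jegsi ova xpn orap aezo ygkzz
Hunk 4: at line 6 remove [aezo] add [hrun] -> 8 lines: qejh dkfm jegsi ova xpn orap hrun ygkzz
Hunk 5: at line 2 remove [ova] add [qeqfp,caac] -> 9 lines: qejh dkfm jegsi qeqfp caac xpn orap hrun ygkzz
Final line count: 9

Answer: 9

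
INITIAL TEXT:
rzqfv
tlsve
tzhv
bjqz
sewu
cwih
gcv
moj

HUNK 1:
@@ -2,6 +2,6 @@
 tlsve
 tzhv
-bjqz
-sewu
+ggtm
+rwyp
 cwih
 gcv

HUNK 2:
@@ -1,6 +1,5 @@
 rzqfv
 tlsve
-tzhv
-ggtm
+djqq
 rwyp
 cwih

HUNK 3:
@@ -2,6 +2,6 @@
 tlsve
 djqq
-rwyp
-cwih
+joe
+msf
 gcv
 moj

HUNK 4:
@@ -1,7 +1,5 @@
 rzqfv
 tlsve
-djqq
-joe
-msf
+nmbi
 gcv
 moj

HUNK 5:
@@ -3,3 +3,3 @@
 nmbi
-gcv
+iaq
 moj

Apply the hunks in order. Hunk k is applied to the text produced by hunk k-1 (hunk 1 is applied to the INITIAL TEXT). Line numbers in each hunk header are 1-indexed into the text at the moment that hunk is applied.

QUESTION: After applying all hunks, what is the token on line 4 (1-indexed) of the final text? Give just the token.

Hunk 1: at line 2 remove [bjqz,sewu] add [ggtm,rwyp] -> 8 lines: rzqfv tlsve tzhv ggtm rwyp cwih gcv moj
Hunk 2: at line 1 remove [tzhv,ggtm] add [djqq] -> 7 lines: rzqfv tlsve djqq rwyp cwih gcv moj
Hunk 3: at line 2 remove [rwyp,cwih] add [joe,msf] -> 7 lines: rzqfv tlsve djqq joe msf gcv moj
Hunk 4: at line 1 remove [djqq,joe,msf] add [nmbi] -> 5 lines: rzqfv tlsve nmbi gcv moj
Hunk 5: at line 3 remove [gcv] add [iaq] -> 5 lines: rzqfv tlsve nmbi iaq moj
Final line 4: iaq

Answer: iaq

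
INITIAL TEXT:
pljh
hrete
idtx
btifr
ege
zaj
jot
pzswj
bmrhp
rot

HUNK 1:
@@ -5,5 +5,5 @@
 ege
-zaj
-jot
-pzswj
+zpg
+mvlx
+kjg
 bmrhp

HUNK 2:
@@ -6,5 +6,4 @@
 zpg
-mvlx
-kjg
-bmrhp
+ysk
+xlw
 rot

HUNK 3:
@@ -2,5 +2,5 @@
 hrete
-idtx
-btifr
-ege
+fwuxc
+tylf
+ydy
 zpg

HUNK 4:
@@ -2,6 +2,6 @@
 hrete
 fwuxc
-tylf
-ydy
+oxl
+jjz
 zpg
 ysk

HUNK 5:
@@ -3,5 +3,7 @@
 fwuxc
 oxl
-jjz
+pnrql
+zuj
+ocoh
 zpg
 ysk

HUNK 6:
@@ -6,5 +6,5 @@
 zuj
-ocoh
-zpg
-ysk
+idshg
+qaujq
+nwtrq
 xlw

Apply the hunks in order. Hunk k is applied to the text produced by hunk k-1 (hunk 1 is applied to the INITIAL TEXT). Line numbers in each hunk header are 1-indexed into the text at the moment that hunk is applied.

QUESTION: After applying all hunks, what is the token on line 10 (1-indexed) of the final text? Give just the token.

Hunk 1: at line 5 remove [zaj,jot,pzswj] add [zpg,mvlx,kjg] -> 10 lines: pljh hrete idtx btifr ege zpg mvlx kjg bmrhp rot
Hunk 2: at line 6 remove [mvlx,kjg,bmrhp] add [ysk,xlw] -> 9 lines: pljh hrete idtx btifr ege zpg ysk xlw rot
Hunk 3: at line 2 remove [idtx,btifr,ege] add [fwuxc,tylf,ydy] -> 9 lines: pljh hrete fwuxc tylf ydy zpg ysk xlw rot
Hunk 4: at line 2 remove [tylf,ydy] add [oxl,jjz] -> 9 lines: pljh hrete fwuxc oxl jjz zpg ysk xlw rot
Hunk 5: at line 3 remove [jjz] add [pnrql,zuj,ocoh] -> 11 lines: pljh hrete fwuxc oxl pnrql zuj ocoh zpg ysk xlw rot
Hunk 6: at line 6 remove [ocoh,zpg,ysk] add [idshg,qaujq,nwtrq] -> 11 lines: pljh hrete fwuxc oxl pnrql zuj idshg qaujq nwtrq xlw rot
Final line 10: xlw

Answer: xlw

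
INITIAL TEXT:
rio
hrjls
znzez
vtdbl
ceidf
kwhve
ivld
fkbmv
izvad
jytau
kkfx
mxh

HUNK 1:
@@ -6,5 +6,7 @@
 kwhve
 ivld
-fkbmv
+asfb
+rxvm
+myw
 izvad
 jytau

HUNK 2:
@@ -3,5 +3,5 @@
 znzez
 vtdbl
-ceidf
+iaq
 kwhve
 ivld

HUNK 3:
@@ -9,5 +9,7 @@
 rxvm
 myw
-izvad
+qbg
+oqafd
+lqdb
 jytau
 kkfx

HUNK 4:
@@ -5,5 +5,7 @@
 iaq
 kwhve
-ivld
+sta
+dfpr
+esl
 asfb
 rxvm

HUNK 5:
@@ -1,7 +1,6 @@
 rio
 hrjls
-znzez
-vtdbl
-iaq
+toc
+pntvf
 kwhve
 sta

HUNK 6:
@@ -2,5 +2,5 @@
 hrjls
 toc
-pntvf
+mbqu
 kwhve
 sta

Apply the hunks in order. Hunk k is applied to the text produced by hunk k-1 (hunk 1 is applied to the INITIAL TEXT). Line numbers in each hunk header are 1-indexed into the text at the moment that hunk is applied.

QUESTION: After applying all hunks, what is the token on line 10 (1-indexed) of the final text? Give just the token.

Answer: rxvm

Derivation:
Hunk 1: at line 6 remove [fkbmv] add [asfb,rxvm,myw] -> 14 lines: rio hrjls znzez vtdbl ceidf kwhve ivld asfb rxvm myw izvad jytau kkfx mxh
Hunk 2: at line 3 remove [ceidf] add [iaq] -> 14 lines: rio hrjls znzez vtdbl iaq kwhve ivld asfb rxvm myw izvad jytau kkfx mxh
Hunk 3: at line 9 remove [izvad] add [qbg,oqafd,lqdb] -> 16 lines: rio hrjls znzez vtdbl iaq kwhve ivld asfb rxvm myw qbg oqafd lqdb jytau kkfx mxh
Hunk 4: at line 5 remove [ivld] add [sta,dfpr,esl] -> 18 lines: rio hrjls znzez vtdbl iaq kwhve sta dfpr esl asfb rxvm myw qbg oqafd lqdb jytau kkfx mxh
Hunk 5: at line 1 remove [znzez,vtdbl,iaq] add [toc,pntvf] -> 17 lines: rio hrjls toc pntvf kwhve sta dfpr esl asfb rxvm myw qbg oqafd lqdb jytau kkfx mxh
Hunk 6: at line 2 remove [pntvf] add [mbqu] -> 17 lines: rio hrjls toc mbqu kwhve sta dfpr esl asfb rxvm myw qbg oqafd lqdb jytau kkfx mxh
Final line 10: rxvm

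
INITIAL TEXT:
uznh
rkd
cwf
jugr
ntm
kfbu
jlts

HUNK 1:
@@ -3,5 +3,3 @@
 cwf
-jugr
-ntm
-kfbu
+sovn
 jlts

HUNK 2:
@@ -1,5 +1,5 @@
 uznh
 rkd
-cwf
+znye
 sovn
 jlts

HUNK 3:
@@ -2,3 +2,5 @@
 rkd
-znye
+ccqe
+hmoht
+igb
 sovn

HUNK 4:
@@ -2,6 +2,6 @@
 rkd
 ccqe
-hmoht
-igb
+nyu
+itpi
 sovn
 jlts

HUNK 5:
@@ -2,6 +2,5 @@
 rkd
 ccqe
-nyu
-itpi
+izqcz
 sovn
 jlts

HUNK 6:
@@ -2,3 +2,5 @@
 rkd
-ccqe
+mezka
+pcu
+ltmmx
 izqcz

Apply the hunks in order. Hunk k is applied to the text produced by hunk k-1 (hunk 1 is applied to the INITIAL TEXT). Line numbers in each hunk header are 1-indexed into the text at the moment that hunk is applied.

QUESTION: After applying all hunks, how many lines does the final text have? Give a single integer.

Answer: 8

Derivation:
Hunk 1: at line 3 remove [jugr,ntm,kfbu] add [sovn] -> 5 lines: uznh rkd cwf sovn jlts
Hunk 2: at line 1 remove [cwf] add [znye] -> 5 lines: uznh rkd znye sovn jlts
Hunk 3: at line 2 remove [znye] add [ccqe,hmoht,igb] -> 7 lines: uznh rkd ccqe hmoht igb sovn jlts
Hunk 4: at line 2 remove [hmoht,igb] add [nyu,itpi] -> 7 lines: uznh rkd ccqe nyu itpi sovn jlts
Hunk 5: at line 2 remove [nyu,itpi] add [izqcz] -> 6 lines: uznh rkd ccqe izqcz sovn jlts
Hunk 6: at line 2 remove [ccqe] add [mezka,pcu,ltmmx] -> 8 lines: uznh rkd mezka pcu ltmmx izqcz sovn jlts
Final line count: 8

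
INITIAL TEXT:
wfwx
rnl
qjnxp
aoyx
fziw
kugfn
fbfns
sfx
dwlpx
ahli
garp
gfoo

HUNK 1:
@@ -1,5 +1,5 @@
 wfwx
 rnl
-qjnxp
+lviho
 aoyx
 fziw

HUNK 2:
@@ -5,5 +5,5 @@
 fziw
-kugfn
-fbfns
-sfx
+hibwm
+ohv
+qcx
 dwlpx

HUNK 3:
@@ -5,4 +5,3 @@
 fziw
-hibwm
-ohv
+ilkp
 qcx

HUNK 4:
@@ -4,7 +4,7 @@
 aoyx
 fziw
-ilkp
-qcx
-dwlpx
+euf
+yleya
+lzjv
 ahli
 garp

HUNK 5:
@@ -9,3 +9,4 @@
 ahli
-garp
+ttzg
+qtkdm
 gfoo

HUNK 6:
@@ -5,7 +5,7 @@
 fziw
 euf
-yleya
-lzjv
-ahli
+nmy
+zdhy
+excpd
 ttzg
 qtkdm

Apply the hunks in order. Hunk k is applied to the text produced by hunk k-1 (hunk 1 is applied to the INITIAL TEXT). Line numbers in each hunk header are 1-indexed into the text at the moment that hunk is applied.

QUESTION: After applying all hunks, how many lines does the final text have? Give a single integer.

Hunk 1: at line 1 remove [qjnxp] add [lviho] -> 12 lines: wfwx rnl lviho aoyx fziw kugfn fbfns sfx dwlpx ahli garp gfoo
Hunk 2: at line 5 remove [kugfn,fbfns,sfx] add [hibwm,ohv,qcx] -> 12 lines: wfwx rnl lviho aoyx fziw hibwm ohv qcx dwlpx ahli garp gfoo
Hunk 3: at line 5 remove [hibwm,ohv] add [ilkp] -> 11 lines: wfwx rnl lviho aoyx fziw ilkp qcx dwlpx ahli garp gfoo
Hunk 4: at line 4 remove [ilkp,qcx,dwlpx] add [euf,yleya,lzjv] -> 11 lines: wfwx rnl lviho aoyx fziw euf yleya lzjv ahli garp gfoo
Hunk 5: at line 9 remove [garp] add [ttzg,qtkdm] -> 12 lines: wfwx rnl lviho aoyx fziw euf yleya lzjv ahli ttzg qtkdm gfoo
Hunk 6: at line 5 remove [yleya,lzjv,ahli] add [nmy,zdhy,excpd] -> 12 lines: wfwx rnl lviho aoyx fziw euf nmy zdhy excpd ttzg qtkdm gfoo
Final line count: 12

Answer: 12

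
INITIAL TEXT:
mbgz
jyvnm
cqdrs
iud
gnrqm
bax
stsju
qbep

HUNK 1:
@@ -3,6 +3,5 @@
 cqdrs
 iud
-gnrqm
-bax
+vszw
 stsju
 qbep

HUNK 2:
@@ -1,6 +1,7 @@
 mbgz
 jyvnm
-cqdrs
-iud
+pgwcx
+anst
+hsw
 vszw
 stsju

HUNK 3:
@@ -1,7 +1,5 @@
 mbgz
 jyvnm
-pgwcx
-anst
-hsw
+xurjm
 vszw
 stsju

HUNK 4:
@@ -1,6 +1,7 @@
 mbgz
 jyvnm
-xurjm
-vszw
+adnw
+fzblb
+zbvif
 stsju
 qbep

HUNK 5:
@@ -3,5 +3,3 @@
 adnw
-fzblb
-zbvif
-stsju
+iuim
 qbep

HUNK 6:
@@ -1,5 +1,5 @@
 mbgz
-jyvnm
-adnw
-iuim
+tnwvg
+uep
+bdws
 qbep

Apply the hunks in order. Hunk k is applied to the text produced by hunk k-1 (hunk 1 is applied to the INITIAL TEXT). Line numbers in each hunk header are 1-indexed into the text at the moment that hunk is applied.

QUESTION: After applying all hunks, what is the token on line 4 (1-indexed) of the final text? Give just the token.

Answer: bdws

Derivation:
Hunk 1: at line 3 remove [gnrqm,bax] add [vszw] -> 7 lines: mbgz jyvnm cqdrs iud vszw stsju qbep
Hunk 2: at line 1 remove [cqdrs,iud] add [pgwcx,anst,hsw] -> 8 lines: mbgz jyvnm pgwcx anst hsw vszw stsju qbep
Hunk 3: at line 1 remove [pgwcx,anst,hsw] add [xurjm] -> 6 lines: mbgz jyvnm xurjm vszw stsju qbep
Hunk 4: at line 1 remove [xurjm,vszw] add [adnw,fzblb,zbvif] -> 7 lines: mbgz jyvnm adnw fzblb zbvif stsju qbep
Hunk 5: at line 3 remove [fzblb,zbvif,stsju] add [iuim] -> 5 lines: mbgz jyvnm adnw iuim qbep
Hunk 6: at line 1 remove [jyvnm,adnw,iuim] add [tnwvg,uep,bdws] -> 5 lines: mbgz tnwvg uep bdws qbep
Final line 4: bdws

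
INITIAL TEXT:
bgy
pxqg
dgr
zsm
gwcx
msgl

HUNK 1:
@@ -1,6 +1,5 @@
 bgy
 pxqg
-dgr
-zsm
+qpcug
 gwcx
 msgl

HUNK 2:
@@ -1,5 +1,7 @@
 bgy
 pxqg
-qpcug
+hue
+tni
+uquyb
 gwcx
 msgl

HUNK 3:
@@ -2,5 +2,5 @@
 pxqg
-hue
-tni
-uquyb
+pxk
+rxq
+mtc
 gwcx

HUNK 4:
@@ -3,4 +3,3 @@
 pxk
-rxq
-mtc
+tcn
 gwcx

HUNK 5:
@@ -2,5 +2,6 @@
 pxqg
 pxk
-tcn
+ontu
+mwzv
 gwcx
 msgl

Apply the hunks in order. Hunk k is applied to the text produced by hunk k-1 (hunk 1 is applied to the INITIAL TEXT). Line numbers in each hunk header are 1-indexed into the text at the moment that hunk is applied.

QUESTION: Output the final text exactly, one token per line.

Hunk 1: at line 1 remove [dgr,zsm] add [qpcug] -> 5 lines: bgy pxqg qpcug gwcx msgl
Hunk 2: at line 1 remove [qpcug] add [hue,tni,uquyb] -> 7 lines: bgy pxqg hue tni uquyb gwcx msgl
Hunk 3: at line 2 remove [hue,tni,uquyb] add [pxk,rxq,mtc] -> 7 lines: bgy pxqg pxk rxq mtc gwcx msgl
Hunk 4: at line 3 remove [rxq,mtc] add [tcn] -> 6 lines: bgy pxqg pxk tcn gwcx msgl
Hunk 5: at line 2 remove [tcn] add [ontu,mwzv] -> 7 lines: bgy pxqg pxk ontu mwzv gwcx msgl

Answer: bgy
pxqg
pxk
ontu
mwzv
gwcx
msgl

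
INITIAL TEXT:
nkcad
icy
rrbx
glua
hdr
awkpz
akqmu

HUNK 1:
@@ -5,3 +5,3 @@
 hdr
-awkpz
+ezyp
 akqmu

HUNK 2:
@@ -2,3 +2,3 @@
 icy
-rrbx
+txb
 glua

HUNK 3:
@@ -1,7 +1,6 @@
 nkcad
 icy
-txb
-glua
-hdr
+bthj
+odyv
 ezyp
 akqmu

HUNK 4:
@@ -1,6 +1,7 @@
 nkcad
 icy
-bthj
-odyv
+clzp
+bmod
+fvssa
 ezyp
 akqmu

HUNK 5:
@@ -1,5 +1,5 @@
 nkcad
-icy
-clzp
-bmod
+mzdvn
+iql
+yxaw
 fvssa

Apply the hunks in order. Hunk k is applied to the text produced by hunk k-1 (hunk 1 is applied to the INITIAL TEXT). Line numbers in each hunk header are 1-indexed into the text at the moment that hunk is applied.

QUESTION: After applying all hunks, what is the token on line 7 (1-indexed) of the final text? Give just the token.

Answer: akqmu

Derivation:
Hunk 1: at line 5 remove [awkpz] add [ezyp] -> 7 lines: nkcad icy rrbx glua hdr ezyp akqmu
Hunk 2: at line 2 remove [rrbx] add [txb] -> 7 lines: nkcad icy txb glua hdr ezyp akqmu
Hunk 3: at line 1 remove [txb,glua,hdr] add [bthj,odyv] -> 6 lines: nkcad icy bthj odyv ezyp akqmu
Hunk 4: at line 1 remove [bthj,odyv] add [clzp,bmod,fvssa] -> 7 lines: nkcad icy clzp bmod fvssa ezyp akqmu
Hunk 5: at line 1 remove [icy,clzp,bmod] add [mzdvn,iql,yxaw] -> 7 lines: nkcad mzdvn iql yxaw fvssa ezyp akqmu
Final line 7: akqmu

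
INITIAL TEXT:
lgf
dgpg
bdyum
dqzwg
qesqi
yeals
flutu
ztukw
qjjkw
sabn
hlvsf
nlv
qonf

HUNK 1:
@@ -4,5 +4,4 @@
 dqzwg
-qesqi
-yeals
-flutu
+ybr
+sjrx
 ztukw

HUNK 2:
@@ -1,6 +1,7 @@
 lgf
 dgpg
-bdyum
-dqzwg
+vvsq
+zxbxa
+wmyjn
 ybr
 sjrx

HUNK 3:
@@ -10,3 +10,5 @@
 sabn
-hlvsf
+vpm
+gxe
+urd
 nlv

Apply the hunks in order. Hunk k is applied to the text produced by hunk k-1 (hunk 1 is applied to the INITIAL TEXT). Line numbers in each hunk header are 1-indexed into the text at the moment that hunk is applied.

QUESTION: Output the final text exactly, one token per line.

Answer: lgf
dgpg
vvsq
zxbxa
wmyjn
ybr
sjrx
ztukw
qjjkw
sabn
vpm
gxe
urd
nlv
qonf

Derivation:
Hunk 1: at line 4 remove [qesqi,yeals,flutu] add [ybr,sjrx] -> 12 lines: lgf dgpg bdyum dqzwg ybr sjrx ztukw qjjkw sabn hlvsf nlv qonf
Hunk 2: at line 1 remove [bdyum,dqzwg] add [vvsq,zxbxa,wmyjn] -> 13 lines: lgf dgpg vvsq zxbxa wmyjn ybr sjrx ztukw qjjkw sabn hlvsf nlv qonf
Hunk 3: at line 10 remove [hlvsf] add [vpm,gxe,urd] -> 15 lines: lgf dgpg vvsq zxbxa wmyjn ybr sjrx ztukw qjjkw sabn vpm gxe urd nlv qonf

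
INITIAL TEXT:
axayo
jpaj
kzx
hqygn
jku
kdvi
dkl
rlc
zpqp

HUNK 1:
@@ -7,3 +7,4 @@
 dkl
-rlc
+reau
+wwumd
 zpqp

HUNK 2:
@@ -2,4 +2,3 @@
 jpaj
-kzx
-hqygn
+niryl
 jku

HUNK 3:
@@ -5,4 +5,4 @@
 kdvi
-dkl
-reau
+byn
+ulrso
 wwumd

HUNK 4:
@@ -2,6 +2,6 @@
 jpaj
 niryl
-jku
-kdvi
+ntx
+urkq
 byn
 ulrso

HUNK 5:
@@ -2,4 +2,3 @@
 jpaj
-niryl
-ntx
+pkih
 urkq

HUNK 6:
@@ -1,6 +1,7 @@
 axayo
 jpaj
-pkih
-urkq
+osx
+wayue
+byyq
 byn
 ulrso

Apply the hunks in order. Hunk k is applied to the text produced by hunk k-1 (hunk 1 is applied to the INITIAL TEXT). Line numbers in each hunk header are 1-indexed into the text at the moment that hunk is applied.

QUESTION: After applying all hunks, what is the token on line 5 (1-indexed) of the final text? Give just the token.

Answer: byyq

Derivation:
Hunk 1: at line 7 remove [rlc] add [reau,wwumd] -> 10 lines: axayo jpaj kzx hqygn jku kdvi dkl reau wwumd zpqp
Hunk 2: at line 2 remove [kzx,hqygn] add [niryl] -> 9 lines: axayo jpaj niryl jku kdvi dkl reau wwumd zpqp
Hunk 3: at line 5 remove [dkl,reau] add [byn,ulrso] -> 9 lines: axayo jpaj niryl jku kdvi byn ulrso wwumd zpqp
Hunk 4: at line 2 remove [jku,kdvi] add [ntx,urkq] -> 9 lines: axayo jpaj niryl ntx urkq byn ulrso wwumd zpqp
Hunk 5: at line 2 remove [niryl,ntx] add [pkih] -> 8 lines: axayo jpaj pkih urkq byn ulrso wwumd zpqp
Hunk 6: at line 1 remove [pkih,urkq] add [osx,wayue,byyq] -> 9 lines: axayo jpaj osx wayue byyq byn ulrso wwumd zpqp
Final line 5: byyq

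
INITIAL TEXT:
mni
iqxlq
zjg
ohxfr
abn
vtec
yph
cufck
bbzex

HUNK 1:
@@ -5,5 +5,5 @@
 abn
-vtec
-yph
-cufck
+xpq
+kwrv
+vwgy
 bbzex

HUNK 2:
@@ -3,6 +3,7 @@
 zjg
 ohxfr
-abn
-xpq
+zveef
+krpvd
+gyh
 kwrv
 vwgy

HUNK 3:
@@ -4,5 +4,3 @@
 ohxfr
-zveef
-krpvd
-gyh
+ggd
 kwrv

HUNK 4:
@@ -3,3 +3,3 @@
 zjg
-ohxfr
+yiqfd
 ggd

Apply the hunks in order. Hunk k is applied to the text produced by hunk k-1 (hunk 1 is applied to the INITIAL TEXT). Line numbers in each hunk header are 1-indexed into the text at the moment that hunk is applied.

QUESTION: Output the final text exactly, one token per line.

Answer: mni
iqxlq
zjg
yiqfd
ggd
kwrv
vwgy
bbzex

Derivation:
Hunk 1: at line 5 remove [vtec,yph,cufck] add [xpq,kwrv,vwgy] -> 9 lines: mni iqxlq zjg ohxfr abn xpq kwrv vwgy bbzex
Hunk 2: at line 3 remove [abn,xpq] add [zveef,krpvd,gyh] -> 10 lines: mni iqxlq zjg ohxfr zveef krpvd gyh kwrv vwgy bbzex
Hunk 3: at line 4 remove [zveef,krpvd,gyh] add [ggd] -> 8 lines: mni iqxlq zjg ohxfr ggd kwrv vwgy bbzex
Hunk 4: at line 3 remove [ohxfr] add [yiqfd] -> 8 lines: mni iqxlq zjg yiqfd ggd kwrv vwgy bbzex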